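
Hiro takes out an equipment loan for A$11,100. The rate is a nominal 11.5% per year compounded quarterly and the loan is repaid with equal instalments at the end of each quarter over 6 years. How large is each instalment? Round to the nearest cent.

A$646.63

i = 0.115/4 = 0.02875 per quarter; n = 6·4 = 24.
Annuity-PV factor = 17.165859; PMT = 11100 / 17.165859 = 646.6324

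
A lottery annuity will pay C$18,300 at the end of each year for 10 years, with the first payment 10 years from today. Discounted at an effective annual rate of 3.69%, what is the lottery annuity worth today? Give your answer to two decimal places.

C$108,796.78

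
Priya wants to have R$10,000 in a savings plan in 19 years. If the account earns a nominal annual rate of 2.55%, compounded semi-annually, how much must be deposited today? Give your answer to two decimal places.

i = 0.0255/2 = 0.01275 per half-year; n = 19·2 = 38.
Discount factor = (1+0.01275)^(−38) = 0.617895; PV = 10,000 × 0.617895 = 6,178.9464

R$6,178.95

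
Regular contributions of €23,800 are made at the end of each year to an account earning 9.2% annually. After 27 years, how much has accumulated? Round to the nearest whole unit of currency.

€2,526,145

FV = 23800 × [(1+0.092)^27 − 1] / 0.092 = 23800 × 106.140550 = 2,526,145.1004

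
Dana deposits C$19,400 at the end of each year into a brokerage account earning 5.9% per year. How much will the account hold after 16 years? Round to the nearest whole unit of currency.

C$493,969

FV = PMT · [(1+i)^n − 1] / i = 19400 · 25.462320 = 493,969.0051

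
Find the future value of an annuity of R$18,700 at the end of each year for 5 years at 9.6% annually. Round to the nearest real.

R$113,260

FV = 18700 × [(1+0.096)^5 − 1] / 0.096 = 18700 × 6.056669 = 113,259.7031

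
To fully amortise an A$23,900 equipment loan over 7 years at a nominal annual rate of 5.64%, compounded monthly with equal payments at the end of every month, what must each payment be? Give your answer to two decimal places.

A$345.03

i = 0.0564/12 = 0.0047 per month; n = 7·12 = 84.
Annuity-PV factor = 69.268452; PMT = 23900 / 69.268452 = 345.0344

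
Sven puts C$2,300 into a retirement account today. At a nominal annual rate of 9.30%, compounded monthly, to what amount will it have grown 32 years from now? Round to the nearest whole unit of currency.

Periodic rate i = 0.093/12 = 0.00775; n = 32 × 12 = 384 periods.
FV = PV·(1+i)^n = 2,300 × 19.385536 = 44,586.7336

C$44,587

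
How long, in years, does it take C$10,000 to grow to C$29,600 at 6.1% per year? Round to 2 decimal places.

18.33 years

n = ln(29600/10000) / ln(1+0.061) = ln(2.96000) / 0.059212 = 18.3272 years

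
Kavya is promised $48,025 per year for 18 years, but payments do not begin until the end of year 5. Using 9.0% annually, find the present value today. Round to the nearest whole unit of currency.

Value one period before first payment (t=4): 48025 × [1 − (1+0.09)^(−18)] / 0.09 = 48025 × 8.755625 = 420,488.8959
Discount back 4 years: 420,488.8959 × (1+0.09)^(−4) = 420,488.8959 × 0.708425 = 297,884.9348

$297,885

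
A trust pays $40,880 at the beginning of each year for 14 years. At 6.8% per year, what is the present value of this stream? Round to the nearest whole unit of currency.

PV = 40880 × [1 − (1+0.068)^(−14)] / 0.068 × (1+i) = 40880 × 9.453223 = 386,447.7365
(Beginning-of-period payments → annuity-due factor ×(1+i).)

$386,448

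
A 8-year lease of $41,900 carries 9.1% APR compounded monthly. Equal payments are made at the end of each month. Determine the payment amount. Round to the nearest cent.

$616.02

i = 0.091/12 = 0.00758333 per month; n = 8·12 = 96.
PMT = 41900 / ( [1 − (1+0.00758333)^(−96)] / 0.00758333 ) = 41900 / 68.017347 = 616.0193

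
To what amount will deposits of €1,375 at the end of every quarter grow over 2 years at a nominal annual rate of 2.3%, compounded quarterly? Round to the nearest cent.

€11,223.94

With 4 periods per year: i = 0.00575, n = 8.
FV = 1375 × [(1+0.00575)^8 − 1] / 0.00575 = 1375 × 8.162865 = 11,223.9392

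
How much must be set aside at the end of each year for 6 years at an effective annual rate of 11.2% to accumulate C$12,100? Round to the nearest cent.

FV-annuity factor = 7.952916; PMT = 12100 / 7.952916 = 1,521.4546

C$1,521.45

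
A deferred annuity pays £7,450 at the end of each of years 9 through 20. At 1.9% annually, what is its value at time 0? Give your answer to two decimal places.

£68,191.17

PV at t=8 (ordinary 12-year annuity): 7450 × a(12|0.019) = 7450 × 10.640581 = 79,272.3321
PV₀ = 79,272.3321 / (1+0.019)^8 = 79,272.3321 / 1.162501 = 68,191.1733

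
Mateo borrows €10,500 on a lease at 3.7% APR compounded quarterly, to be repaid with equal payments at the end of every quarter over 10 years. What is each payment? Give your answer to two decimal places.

€315.25

With 4 periods per year: i = 0.00925, n = 40.
Annuity-PV factor = 33.307015; PMT = 10500 / 33.307015 = 315.2489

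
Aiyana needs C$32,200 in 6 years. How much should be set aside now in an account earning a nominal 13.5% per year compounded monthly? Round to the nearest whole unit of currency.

C$14,389

Periodic rate i = 0.135/12 = 0.01125; n = 6 × 12 = 72 periods.
Discount factor = (1+0.01125)^(−72) = 0.446874; PV = 32,200 × 0.446874 = 14,389.3567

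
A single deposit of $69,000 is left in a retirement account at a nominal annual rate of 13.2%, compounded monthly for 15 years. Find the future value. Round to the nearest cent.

i = 0.132/12 = 0.011 per month; n = 15·12 = 180.
FV = 69,000 × (1 + 0.011)^180 = 494,375.6788

$494,375.68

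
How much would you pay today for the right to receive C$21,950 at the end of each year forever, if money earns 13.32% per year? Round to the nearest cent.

C$164,789.79

PV = C/r = 21950/0.1332 = 164,789.7898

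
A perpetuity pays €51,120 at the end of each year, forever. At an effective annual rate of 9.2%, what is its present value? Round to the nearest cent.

€555,652.17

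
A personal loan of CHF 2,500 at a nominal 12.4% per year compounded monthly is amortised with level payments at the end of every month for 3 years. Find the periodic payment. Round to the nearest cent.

Periodic rate i = 0.124/12 = 0.0103333; n = 3 × 12 = 36 periods.
PMT = 2500 / ( [1 − (1+0.0103333)^(−36)] / 0.0103333 ) = 2500 / 29.935028 = 83.5142

CHF 83.51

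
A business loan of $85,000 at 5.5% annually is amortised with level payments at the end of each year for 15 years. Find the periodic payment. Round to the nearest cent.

Annuity-PV factor = 10.037581; PMT = 85000 / 10.037581 = 8,468.1758

$8,468.18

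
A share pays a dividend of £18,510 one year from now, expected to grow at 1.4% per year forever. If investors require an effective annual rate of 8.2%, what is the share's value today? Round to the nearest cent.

£272,205.88

PV = D₁/(r − g) = 18510/(0.082 − 0.014) = 272,205.8824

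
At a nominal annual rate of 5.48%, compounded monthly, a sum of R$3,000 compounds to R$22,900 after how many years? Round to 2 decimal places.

Periodic rate i = 0.0548/12 = 0.00456667.
n = ln(22900/3000) / ln(1+0.00456667) = ln(7.63333) / 0.004556 = 446.0939 months
= 446.0939/12 years

37.17 years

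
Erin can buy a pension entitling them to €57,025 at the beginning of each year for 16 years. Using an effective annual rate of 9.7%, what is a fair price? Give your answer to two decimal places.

PV = 57025 × [1 − (1+0.097)^(−16)] / 0.097 × (1+i) = 57025 × 8.738120 = 498,291.2837
(Beginning-of-period payments → annuity-due factor ×(1+i).)

€498,291.28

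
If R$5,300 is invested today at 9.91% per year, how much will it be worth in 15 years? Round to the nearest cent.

FV = PV·(1+i)^n = 5,300 × 4.126275 = 21,869.2550

R$21,869.25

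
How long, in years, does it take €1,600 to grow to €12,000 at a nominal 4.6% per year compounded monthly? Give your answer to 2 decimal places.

43.89 years

Periodic rate i = 0.046/12 = 0.00383333.
(1+i)^n = 12000/1600 = 7.50000, so n = ln 7.50000 / ln 1.00383 = 526.6337 months
= 526.6337/12 years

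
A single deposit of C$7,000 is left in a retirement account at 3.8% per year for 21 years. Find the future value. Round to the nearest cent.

7,000 × (1+0.038)^21 = 7,000 × 2.188489 = 15,319.4250

C$15,319.42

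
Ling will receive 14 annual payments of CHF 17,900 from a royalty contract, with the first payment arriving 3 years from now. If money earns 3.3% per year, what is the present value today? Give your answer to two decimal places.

CHF 185,669.77

Value one period before first payment (t=2): 17900 × [1 − (1+0.033)^(−14)] / 0.033 = 17900 × 11.068501 = 198,126.1712
Discount back 2 years: 198,126.1712 × (1+0.033)^(−2) = 198,126.1712 × 0.937129 = 185,669.7718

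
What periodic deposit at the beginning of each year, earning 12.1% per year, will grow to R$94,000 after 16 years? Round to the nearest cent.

R$1,944.27

FV-annuity factor × (1+i) = 48.347151; PMT = 94000 / 48.347151 = 1,944.2717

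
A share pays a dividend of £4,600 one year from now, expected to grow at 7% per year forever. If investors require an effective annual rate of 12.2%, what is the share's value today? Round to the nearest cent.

PV = D₁/(r − g) = 4600/(0.122 − 0.07) = 88,461.5385

£88,461.54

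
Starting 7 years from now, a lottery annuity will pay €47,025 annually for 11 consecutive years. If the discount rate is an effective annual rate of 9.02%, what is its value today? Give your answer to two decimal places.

€190,423.99

Value one period before first payment (t=6): 47025 × [1 − (1+0.0902)^(−11)] / 0.0902 = 47025 × 6.798763 = 319,711.8525
PV₀ = 319,711.8525 / (1+0.0902)^6 = 319,711.8525 / 1.678947 = 190,423.9944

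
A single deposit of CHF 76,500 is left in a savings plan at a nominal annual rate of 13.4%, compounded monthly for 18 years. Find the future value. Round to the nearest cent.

Periodic rate i = 0.134/12 = 0.0111667; n = 18 × 12 = 216 periods.
FV = PV·(1+i)^n = 76,500 × 11.008112 = 842,120.5399

CHF 842,120.54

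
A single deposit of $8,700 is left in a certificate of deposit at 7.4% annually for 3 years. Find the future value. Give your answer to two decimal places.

$10,777.85

FV = 8,700 × (1 + 0.074)^3 = 10,777.8490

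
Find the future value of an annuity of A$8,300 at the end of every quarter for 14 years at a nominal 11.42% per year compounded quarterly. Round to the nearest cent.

With 4 periods per year: i = 0.02855, n = 56.
FV = PMT · [(1+i)^n − 1] / i = 8300 · 134.414051 = 1,115,636.6228

A$1,115,636.62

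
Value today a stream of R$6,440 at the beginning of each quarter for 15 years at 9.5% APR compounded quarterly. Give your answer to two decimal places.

With 4 periods per year: i = 0.02375, n = 60.
Annuity factor a(60|0.02375) × (1+i) = 32.563933; PV = 6440 × 32.563933 = 209,711.7287
(annuity-due: payments at period start, so ×(1+i).)

R$209,711.73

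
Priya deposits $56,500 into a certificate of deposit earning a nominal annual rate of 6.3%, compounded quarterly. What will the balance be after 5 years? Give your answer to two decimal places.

$77,229.83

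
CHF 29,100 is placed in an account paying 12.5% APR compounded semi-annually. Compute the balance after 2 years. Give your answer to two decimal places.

With 2 periods per year: i = 0.0625, n = 4.
29,100 × (1+0.0625)^4 = 29,100 × 1.274429 = 37,085.8932

CHF 37,085.89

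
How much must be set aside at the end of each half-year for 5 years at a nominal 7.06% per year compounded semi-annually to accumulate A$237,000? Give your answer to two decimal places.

With 2 periods per year: i = 0.0353, n = 10.
PMT = 237000 / ( [(1+0.0353)^10 − 1] / 0.0353 ) = 237000 / 11.747671 = 20,174.2114

A$20,174.21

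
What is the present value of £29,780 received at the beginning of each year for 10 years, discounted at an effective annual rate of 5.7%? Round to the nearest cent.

£235,005.63

PV = PMT · [1 − (1+i)^(−n)] / i × (1+i) = 29780 · 7.891391 = 235,005.6285
(annuity-due: payments at period start, so ×(1+i).)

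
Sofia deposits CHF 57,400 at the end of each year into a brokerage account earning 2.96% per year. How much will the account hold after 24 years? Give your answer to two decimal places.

CHF 1,966,206.07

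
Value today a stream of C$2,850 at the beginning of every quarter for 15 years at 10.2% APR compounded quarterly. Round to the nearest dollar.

Periodic rate i = 0.102/4 = 0.0255; n = 15 × 4 = 60 periods.
Annuity factor a(60|0.0255) × (1+i) = 31.338903; PV = 2850 × 31.338903 = 89,315.8744
(annuity-due: payments at period start, so ×(1+i).)

C$89,316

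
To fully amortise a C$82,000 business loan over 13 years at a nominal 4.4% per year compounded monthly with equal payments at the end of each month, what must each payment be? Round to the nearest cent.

i = 0.044/12 = 0.00366667 per month; n = 13·12 = 156.
Annuity-PV factor = 118.640114; PMT = 82000 / 118.640114 = 691.1659

C$691.17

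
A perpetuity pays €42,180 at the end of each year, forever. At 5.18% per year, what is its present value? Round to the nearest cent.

PV = C/r = 42180/0.0518 = 814,285.7143

€814,285.71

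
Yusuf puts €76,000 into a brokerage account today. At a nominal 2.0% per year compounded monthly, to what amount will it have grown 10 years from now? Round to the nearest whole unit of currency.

€92,811

i = 0.02/12 = 0.00166667 per month; n = 10·12 = 120.
FV = 76,000 × (1 + 0.00166667)^120 = 92,811.1570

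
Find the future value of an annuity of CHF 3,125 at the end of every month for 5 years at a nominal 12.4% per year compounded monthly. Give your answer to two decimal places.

CHF 257,970.78

i = 0.124/12 = 0.0103333 per month; n = 5·12 = 60.
Accumulation factor s(60|0.0103333) = 82.550650; FV = 3125 × 82.550650 = 257,970.7802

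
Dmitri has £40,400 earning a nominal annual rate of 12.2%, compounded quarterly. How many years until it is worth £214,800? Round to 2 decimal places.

Periodic rate i = 0.122/4 = 0.0305.
(1+i)^n = 214800/40400 = 5.31683, so n = ln 5.31683 / ln 1.0305 = 55.6141 quarters
= 55.6141/4 years

13.90 years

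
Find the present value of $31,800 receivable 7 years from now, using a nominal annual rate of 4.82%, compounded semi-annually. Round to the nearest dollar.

$22,784

With 2 periods per year: i = 0.0241, n = 14.
Discount factor = (1+0.0241)^(−14) = 0.716485; PV = 31,800 × 0.716485 = 22,784.2110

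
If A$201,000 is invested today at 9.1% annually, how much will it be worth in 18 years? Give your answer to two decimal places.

FV = 201,000 × (1 + 0.091)^18 = 963,921.2799

A$963,921.28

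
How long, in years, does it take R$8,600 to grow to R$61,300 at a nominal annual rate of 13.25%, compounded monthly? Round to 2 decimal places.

Periodic rate i = 0.1325/12 = 0.0110417.
n = ln(61300/8600) / ln(1+0.0110417) = ln(7.12791) / 0.010981 = 178.8535 months
= 178.8535/12 years

14.90 years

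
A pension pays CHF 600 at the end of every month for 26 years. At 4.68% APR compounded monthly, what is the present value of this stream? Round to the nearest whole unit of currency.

CHF 108,173

i = 0.0468/12 = 0.0039 per month; n = 26·12 = 312.
PV = 600 × [1 − (1+0.0039)^(−312)] / 0.0039 = 600 × 180.287646 = 108,172.5876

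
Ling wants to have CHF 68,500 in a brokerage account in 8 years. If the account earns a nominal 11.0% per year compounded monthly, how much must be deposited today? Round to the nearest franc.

CHF 28,527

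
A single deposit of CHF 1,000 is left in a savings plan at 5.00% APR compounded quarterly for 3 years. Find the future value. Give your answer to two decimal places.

CHF 1,160.75

i = 0.05/4 = 0.0125 per quarter; n = 3·4 = 12.
1,000 × (1+0.0125)^12 = 1,000 × 1.160755 = 1,160.7545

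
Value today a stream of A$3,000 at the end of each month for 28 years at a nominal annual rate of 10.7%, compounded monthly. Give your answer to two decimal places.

A$319,405.87

Periodic rate i = 0.107/12 = 0.00891667; n = 28 × 12 = 336 periods.
PV = PMT · [1 − (1+i)^(−n)] / i = 3000 · 106.468623 = 319,405.8689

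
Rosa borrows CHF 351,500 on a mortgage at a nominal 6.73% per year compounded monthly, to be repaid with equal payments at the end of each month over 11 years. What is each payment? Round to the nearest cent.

CHF 3,776.19

With 12 periods per year: i = 0.00560833, n = 132.
Annuity-PV factor = 93.083217; PMT = 351500 / 93.083217 = 3,776.1909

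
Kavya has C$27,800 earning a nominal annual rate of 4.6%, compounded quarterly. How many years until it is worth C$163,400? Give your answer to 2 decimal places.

Periodic rate i = 0.046/4 = 0.0115.
n = ln(163400/27800) / ln(1+0.0115) = ln(5.87770) / 0.011434 = 154.8983 quarters
= 154.8983/4 years

38.72 years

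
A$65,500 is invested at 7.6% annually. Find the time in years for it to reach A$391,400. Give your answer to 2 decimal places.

24.41 years

n = ln(391400/65500) / ln(1+0.076) = ln(5.97557) / 0.073250 = 24.4050 years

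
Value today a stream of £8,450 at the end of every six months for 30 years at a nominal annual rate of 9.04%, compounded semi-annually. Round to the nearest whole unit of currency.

£173,772

Periodic rate i = 0.0904/2 = 0.0452; n = 30 × 2 = 60 periods.
PV = PMT · [1 − (1+i)^(−n)] / i = 8450 · 20.564709 = 173,771.7938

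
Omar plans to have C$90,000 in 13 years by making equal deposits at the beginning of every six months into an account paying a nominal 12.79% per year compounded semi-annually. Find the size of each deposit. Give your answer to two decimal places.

C$1,348.57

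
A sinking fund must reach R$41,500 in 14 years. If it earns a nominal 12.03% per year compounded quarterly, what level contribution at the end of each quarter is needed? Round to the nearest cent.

Periodic rate i = 0.1203/4 = 0.030075; n = 14 × 4 = 56 periods.
FV-annuity factor = 141.512913; PMT = 41500 / 141.512913 = 293.2595

R$293.26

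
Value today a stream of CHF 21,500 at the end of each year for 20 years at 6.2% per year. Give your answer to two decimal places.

PV = 21500 × [1 − (1+0.062)^(−20)] / 0.062 = 21500 × 11.285993 = 242,648.8528

CHF 242,648.85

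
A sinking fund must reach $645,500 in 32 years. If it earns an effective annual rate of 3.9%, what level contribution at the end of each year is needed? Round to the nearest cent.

PMT = 645500 / ( [(1+0.039)^32 − 1] / 0.039 ) = 645500 / 61.582355 = 10,481.8986

$10,481.90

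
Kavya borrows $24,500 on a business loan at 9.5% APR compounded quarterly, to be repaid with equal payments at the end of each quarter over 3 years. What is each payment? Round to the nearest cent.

$2,370.39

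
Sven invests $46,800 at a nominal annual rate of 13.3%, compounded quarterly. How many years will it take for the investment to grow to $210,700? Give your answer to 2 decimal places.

11.50 years

Periodic rate i = 0.133/4 = 0.03325.
n = ln(210700/46800) / ln(1+0.03325) = ln(4.50214) / 0.032709 = 45.9979 quarters
= 45.9979/4 years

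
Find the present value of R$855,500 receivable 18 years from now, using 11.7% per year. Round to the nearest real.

R$116,752

PV = FV·(1+i)^(−n) = 855,500 × 0.136472 = 116,751.6153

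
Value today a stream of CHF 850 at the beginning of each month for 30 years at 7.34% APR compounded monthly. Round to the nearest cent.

With 12 periods per year: i = 0.00611667, n = 360.
PV = 850 × [1 − (1+0.00611667)^(−360)] / 0.00611667 × (1+i) = 850 × 146.175985 = 124,249.5869
Payments are at the start of each period, so multiply by (1+i).

CHF 124,249.59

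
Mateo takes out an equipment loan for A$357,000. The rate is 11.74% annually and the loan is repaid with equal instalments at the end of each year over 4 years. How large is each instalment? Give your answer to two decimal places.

A$116,893.70

Annuity-PV factor = 3.054057; PMT = 357000 / 3.054057 = 116,893.6982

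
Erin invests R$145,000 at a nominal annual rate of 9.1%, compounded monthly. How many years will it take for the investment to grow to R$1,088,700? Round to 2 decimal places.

22.24 years

Periodic rate i = 0.091/12 = 0.00758333.
n = ln(1.0887e+06/145000) / ln(1+0.00758333) = ln(7.50828) / 0.007555 = 266.8537 months
= 266.8537/12 years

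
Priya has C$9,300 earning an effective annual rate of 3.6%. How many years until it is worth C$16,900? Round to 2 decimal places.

16.89 years

(1+i)^n = 16900/9300 = 1.81720, so n = ln 1.81720 / ln 1.036 = 16.8885 years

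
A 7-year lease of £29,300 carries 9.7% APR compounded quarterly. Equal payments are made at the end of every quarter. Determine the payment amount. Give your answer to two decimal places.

£1,453.76

With 4 periods per year: i = 0.02425, n = 28.
Annuity-PV factor = 20.154666; PMT = 29300 / 20.154666 = 1,453.7576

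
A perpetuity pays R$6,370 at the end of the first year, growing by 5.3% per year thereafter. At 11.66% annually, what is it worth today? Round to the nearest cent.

PV = PMT / (i − g) = 6370 / (0.1166 − 0.053) = 6370 / 0.063600 = 100,157.2327

R$100,157.23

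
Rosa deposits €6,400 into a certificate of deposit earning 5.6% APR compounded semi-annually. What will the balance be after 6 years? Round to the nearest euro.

i = 0.056/2 = 0.028 per half-year; n = 6·2 = 12.
FV = PV·(1+i)^n = 6,400 × 1.392892 = 8,914.5074

€8,915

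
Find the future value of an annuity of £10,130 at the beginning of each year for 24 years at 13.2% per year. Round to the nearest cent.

FV = 10130 × [(1+0.132)^24 − 1] / 0.132 × (1+i) = 10130 × 159.531607 = 1,616,055.1802
(Beginning-of-period payments → annuity-due factor ×(1+i).)

£1,616,055.18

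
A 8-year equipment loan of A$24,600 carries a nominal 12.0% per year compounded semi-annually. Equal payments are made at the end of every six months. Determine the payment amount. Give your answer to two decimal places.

A$2,434.22

Periodic rate i = 0.12/2 = 0.06; n = 8 × 2 = 16 periods.
Annuity-PV factor = 10.105895; PMT = 24600 / 10.105895 = 2,434.2227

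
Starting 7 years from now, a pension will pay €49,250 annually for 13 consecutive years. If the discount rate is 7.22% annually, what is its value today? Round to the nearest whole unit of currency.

€267,570

PV at t=6 (ordinary 13-year annuity): 49250 × a(13|0.0722) = 49250 × 8.254420 = 406,530.1804
Discount back 6 years: 406,530.1804 × (1+0.0722)^(−6) = 406,530.1804 × 0.658181 = 267,570.3430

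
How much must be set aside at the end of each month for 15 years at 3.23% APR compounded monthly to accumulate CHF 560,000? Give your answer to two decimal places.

CHF 2,422.17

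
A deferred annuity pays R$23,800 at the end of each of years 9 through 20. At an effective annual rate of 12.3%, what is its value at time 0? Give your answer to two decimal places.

Value one period before first payment (t=8): 23800 × [1 − (1+0.123)^(−12)] / 0.123 = 23800 × 6.109214 = 145,399.2914
PV₀ = 145,399.2914 / (1+0.123)^8 = 145,399.2914 / 2.529520 = 57,480.9900

R$57,480.99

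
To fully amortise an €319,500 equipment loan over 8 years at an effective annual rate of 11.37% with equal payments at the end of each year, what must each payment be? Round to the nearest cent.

PMT = 319500 / ( [1 − (1+0.1137)^(−8)] / 0.1137 ) = 319500 / 5.078920 = 62,907.0733

€62,907.07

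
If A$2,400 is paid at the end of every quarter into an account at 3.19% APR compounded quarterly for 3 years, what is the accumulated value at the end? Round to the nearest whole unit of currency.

i = 0.0319/4 = 0.007975 per quarter; n = 3·4 = 12.
Accumulation factor s(12|0.007975) = 12.540596; FV = 2400 × 12.540596 = 30,097.4315

A$30,097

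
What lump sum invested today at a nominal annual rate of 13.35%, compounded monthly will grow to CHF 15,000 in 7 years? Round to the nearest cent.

CHF 5,922.21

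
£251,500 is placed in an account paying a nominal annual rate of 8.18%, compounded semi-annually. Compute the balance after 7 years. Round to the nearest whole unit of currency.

£440,823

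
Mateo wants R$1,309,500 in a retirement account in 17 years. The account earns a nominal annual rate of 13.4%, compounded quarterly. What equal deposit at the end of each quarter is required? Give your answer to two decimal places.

R$5,222.61

i = 0.134/4 = 0.0335 per quarter; n = 17·4 = 68.
FV-annuity factor = 250.736482; PMT = 1.3095e+06 / 250.736482 = 5,222.6146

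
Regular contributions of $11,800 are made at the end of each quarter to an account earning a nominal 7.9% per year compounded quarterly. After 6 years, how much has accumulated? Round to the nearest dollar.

Periodic rate i = 0.079/4 = 0.01975; n = 6 × 4 = 24 periods.
FV = PMT · [(1+i)^n − 1] / i = 11800 · 30.329239 = 357,885.0225

$357,885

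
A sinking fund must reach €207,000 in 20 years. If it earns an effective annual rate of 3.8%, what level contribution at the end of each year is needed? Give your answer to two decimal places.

€7,096.90

PMT = 207000 / ( [(1+0.038)^20 − 1] / 0.038 ) = 207000 / 29.167663 = 7,096.9005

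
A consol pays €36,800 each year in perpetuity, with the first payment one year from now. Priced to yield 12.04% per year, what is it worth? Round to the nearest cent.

PV = C/r = 36800/0.1204 = 305,647.8405

€305,647.84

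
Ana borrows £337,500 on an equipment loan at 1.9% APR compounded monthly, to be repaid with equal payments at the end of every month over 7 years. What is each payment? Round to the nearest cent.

£4,294.14

i = 0.019/12 = 0.00158333 per month; n = 7·12 = 84.
PMT = 337500 / ( [1 − (1+0.00158333)^(−84)] / 0.00158333 ) = 337500 / 78.595466 = 4,294.1408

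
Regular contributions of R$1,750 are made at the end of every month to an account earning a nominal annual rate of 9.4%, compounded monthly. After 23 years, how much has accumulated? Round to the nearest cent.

With 12 periods per year: i = 0.00783333, n = 276.
FV = 1750 × [(1+0.00783333)^276 − 1] / 0.00783333 = 1750 × 972.206033 = 1,701,360.5570

R$1,701,360.56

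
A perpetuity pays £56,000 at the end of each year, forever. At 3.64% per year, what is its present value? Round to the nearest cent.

PV = PMT / i = 56000 / 0.0364 = 1,538,461.5385

£1,538,461.54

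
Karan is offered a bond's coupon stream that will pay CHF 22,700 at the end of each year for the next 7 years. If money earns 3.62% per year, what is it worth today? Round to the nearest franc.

CHF 138,181

PV = PMT · [1 − (1+i)^(−n)] / i = 22700 · 6.087255 = 138,180.6784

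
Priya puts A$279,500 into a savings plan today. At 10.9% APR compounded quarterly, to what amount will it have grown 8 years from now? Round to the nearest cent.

Periodic rate i = 0.109/4 = 0.02725; n = 8 × 4 = 32 periods.
FV = 279,500 × (1 + 0.02725)^32 = 660,721.7602

A$660,721.76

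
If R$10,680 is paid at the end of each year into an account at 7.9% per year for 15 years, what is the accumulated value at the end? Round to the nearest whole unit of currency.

Accumulation factor s(15|0.079) = 26.941717; FV = 10680 × 26.941717 = 287,737.5355

R$287,738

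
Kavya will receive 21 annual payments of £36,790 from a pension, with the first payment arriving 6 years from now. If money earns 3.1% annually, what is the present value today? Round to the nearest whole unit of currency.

Value one period before first payment (t=5): 36790 × [1 − (1+0.031)^(−21)] / 0.031 = 36790 × 15.267558 = 561,693.4457
Discount back 5 years: 561,693.4457 × (1+0.031)^(−5) = 561,693.4457 × 0.858434 = 482,176.4885

£482,176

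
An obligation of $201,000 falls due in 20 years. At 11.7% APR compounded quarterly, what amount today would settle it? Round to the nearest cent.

i = 0.117/4 = 0.02925 per quarter; n = 20·4 = 80.
PV = FV·(1+i)^(−n) = 201,000 × 0.099616 = 20,022.8551

$20,022.86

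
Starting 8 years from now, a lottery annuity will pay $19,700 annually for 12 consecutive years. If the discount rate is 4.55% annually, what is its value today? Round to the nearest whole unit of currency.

$131,185

Value one period before first payment (t=7): 19700 × [1 − (1+0.0455)^(−12)] / 0.0455 = 19700 × 9.092555 = 179,123.3363
PV₀ = 179,123.3363 / (1+0.0455)^7 = 179,123.3363 / 1.365426 = 131,184.9184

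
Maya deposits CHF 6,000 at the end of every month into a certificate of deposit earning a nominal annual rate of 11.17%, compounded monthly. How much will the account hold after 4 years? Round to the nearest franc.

i = 0.1117/12 = 0.00930833 per month; n = 4·12 = 48.
Accumulation factor s(48|0.00930833) = 60.169109; FV = 6000 × 60.169109 = 361,014.6524

CHF 361,015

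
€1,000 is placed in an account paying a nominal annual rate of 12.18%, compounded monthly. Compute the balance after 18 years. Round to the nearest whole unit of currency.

€8,858

With 12 periods per year: i = 0.01015, n = 216.
1,000 × (1+0.01015)^216 = 1,000 × 8.858242 = 8,858.2417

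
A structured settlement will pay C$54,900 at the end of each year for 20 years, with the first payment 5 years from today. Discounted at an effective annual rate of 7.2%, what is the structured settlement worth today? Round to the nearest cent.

Value one period before first payment (t=4): 54900 × [1 − (1+0.072)^(−20)] / 0.072 = 54900 × 10.431312 = 572,679.0507
Discount back 4 years: 572,679.0507 × (1+0.072)^(−4) = 572,679.0507 × 0.757218 = 433,642.8150

C$433,642.81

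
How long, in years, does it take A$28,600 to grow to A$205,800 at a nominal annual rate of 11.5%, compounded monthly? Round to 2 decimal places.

Periodic rate i = 0.115/12 = 0.00958333.
n = ln(205800/28600) / ln(1+0.00958333) = ln(7.19580) / 0.009538 = 206.9154 months
= 206.9154/12 years

17.24 years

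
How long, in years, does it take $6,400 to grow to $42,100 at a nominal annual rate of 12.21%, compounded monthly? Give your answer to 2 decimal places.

15.51 years

Periodic rate i = 0.1221/12 = 0.010175.
(1+i)^n = 42100/6400 = 6.57812, so n = ln 6.57812 / ln 1.01018 = 186.0754 months
= 186.0754/12 years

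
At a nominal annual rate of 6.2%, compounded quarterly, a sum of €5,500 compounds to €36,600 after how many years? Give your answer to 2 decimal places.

30.81 years

Periodic rate i = 0.062/4 = 0.0155.
n = ln(36600/5500) / ln(1+0.0155) = ln(6.65455) / 0.015381 = 123.2226 quarters
= 123.2226/4 years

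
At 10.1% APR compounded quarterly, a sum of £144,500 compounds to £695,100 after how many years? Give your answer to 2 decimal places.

15.75 years

Periodic rate i = 0.101/4 = 0.02525.
(1+i)^n = 695100/144500 = 4.81038, so n = ln 4.81038 / ln 1.02525 = 62.9911 quarters
= 62.9911/4 years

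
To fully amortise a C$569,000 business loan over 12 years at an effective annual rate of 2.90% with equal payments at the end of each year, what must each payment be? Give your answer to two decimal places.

C$56,822.23

Annuity-PV factor = 10.013686; PMT = 569000 / 10.013686 = 56,822.2315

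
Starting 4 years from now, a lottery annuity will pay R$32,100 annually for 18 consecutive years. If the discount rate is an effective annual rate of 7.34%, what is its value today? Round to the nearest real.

R$254,796

PV at t=3 (ordinary 18-year annuity): 32100 × a(18|0.0734) = 32100 × 9.816869 = 315,121.5037
PV₀ = 315,121.5037 / (1+0.0734)^3 = 315,121.5037 / 1.236758 = 254,796.3881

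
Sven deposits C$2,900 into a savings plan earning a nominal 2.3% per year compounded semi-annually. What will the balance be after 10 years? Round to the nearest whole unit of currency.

i = 0.023/2 = 0.0115 per half-year; n = 10·2 = 20.
FV = 2,900 × (1 + 0.0115)^20 = 3,645.1528

C$3,645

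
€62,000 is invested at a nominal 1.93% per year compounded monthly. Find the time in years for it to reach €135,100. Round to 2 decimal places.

40.39 years

Periodic rate i = 0.0193/12 = 0.00160833.
n = ln(135100/62000) / ln(1+0.00160833) = ln(2.17903) / 0.001607 = 484.6676 months
= 484.6676/12 years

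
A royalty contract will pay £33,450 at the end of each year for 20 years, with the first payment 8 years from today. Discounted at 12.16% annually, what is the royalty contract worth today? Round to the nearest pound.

£110,784

PV at t=7 (ordinary 20-year annuity): 33450 × a(20|0.1216) = 33450 × 7.395158 = 247,368.0248
PV₀ = 247,368.0248 / (1+0.1216)^7 = 247,368.0248 / 2.232883 = 110,784.1314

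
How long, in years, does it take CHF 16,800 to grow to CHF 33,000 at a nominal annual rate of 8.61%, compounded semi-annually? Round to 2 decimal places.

Periodic rate i = 0.0861/2 = 0.04305.
n = ln(33000/16800) / ln(1+0.04305) = ln(1.96429) / 0.042149 = 16.0176 half-years
= 16.0176/2 years

8.01 years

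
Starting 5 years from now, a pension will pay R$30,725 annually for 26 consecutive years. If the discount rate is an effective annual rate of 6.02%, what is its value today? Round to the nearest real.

PV at t=4 (ordinary 26-year annuity): 30725 × a(26|0.0602) = 30725 × 12.977833 = 398,743.9170
PV₀ = 398,743.9170 / (1+0.0602)^4 = 398,743.9170 / 1.263430 = 315,604.2706

R$315,604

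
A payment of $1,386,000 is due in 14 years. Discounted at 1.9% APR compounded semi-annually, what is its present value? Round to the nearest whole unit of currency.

Periodic rate i = 0.019/2 = 0.0095; n = 14 × 2 = 28 periods.
Discount factor = (1+0.0095)^(−28) = 0.767402; PV = 1,386,000 × 0.767402 = 1,063,619.2245

$1,063,619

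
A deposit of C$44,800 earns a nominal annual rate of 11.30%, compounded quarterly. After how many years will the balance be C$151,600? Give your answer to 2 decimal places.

10.94 years

Periodic rate i = 0.113/4 = 0.02825.
(1+i)^n = 151600/44800 = 3.38393, so n = ln 3.38393 / ln 1.02825 = 43.7585 quarters
= 43.7585/4 years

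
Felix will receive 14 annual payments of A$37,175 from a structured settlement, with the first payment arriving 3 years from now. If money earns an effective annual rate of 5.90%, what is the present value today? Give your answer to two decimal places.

Value one period before first payment (t=2): 37175 × [1 − (1+0.059)^(−14)] / 0.059 = 37175 × 9.352810 = 347,690.7074
Discount back 2 years: 347,690.7074 × (1+0.059)^(−2) = 347,690.7074 × 0.891678 = 310,028.1747

A$310,028.17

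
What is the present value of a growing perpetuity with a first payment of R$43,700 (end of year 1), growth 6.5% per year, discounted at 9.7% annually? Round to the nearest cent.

R$1,365,625.00

PV = D₁/(r − g) = 43700/(0.097 − 0.065) = 1,365,625.0000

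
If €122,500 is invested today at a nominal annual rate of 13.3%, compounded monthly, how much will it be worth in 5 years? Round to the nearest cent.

With 12 periods per year: i = 0.0110833, n = 60.
122,500 × (1+0.0110833)^60 = 122,500 × 1.937390 = 237,330.2965

€237,330.30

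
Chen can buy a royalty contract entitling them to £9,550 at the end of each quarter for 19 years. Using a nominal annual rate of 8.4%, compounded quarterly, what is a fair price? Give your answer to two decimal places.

£361,042.90

i = 0.084/4 = 0.021 per quarter; n = 19·4 = 76.
PV = 9550 × [1 − (1+0.021)^(−76)] / 0.021 = 9550 × 37.805539 = 361,042.8978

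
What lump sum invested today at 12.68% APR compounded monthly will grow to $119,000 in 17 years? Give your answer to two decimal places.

$13,940.98

i = 0.1268/12 = 0.0105667 per month; n = 17·12 = 204.
Discount factor = (1+0.0105667)^(−204) = 0.117151; PV = 119,000 × 0.117151 = 13,940.9792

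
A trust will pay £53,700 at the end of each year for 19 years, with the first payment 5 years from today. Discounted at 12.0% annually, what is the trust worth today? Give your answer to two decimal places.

£251,374.23

PV at t=4 (ordinary 19-year annuity): 53700 × a(19|0.12) = 53700 × 7.365777 = 395,542.2173
PV₀ = 395,542.2173 / (1+0.12)^4 = 395,542.2173 / 1.573519 = 251,374.2299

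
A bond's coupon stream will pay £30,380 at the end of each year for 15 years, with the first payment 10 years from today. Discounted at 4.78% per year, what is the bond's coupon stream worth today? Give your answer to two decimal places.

Value one period before first payment (t=9): 30380 × [1 − (1+0.0478)^(−15)] / 0.0478 = 30380 × 10.535749 = 320,076.0426
Discount back 9 years: 320,076.0426 × (1+0.0478)^(−9) = 320,076.0426 × 0.656893 = 210,255.6243

£210,255.62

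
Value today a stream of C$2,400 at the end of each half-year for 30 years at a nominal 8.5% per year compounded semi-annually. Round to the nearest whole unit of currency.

i = 0.085/2 = 0.0425 per half-year; n = 30·2 = 60.
Annuity factor a(60|0.0425) = 21.592779; PV = 2400 × 21.592779 = 51,822.6699

C$51,823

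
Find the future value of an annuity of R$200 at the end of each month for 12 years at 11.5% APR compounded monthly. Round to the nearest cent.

R$61,541.63

i = 0.115/12 = 0.00958333 per month; n = 12·12 = 144.
Accumulation factor s(144|0.00958333) = 307.708167; FV = 200 × 307.708167 = 61,541.6334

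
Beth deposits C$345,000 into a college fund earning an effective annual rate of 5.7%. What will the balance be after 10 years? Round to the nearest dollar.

FV = PV·(1+i)^n = 345,000 × 1.740804 = 600,577.3760

C$600,577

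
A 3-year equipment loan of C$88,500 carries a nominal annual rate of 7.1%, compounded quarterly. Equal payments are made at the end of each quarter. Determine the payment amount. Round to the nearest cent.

C$8,253.32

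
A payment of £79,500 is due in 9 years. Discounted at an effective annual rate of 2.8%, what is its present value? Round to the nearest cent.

Discount factor = (1+0.028)^(−9) = 0.779941; PV = 79,500 × 0.779941 = 62,005.3405

£62,005.34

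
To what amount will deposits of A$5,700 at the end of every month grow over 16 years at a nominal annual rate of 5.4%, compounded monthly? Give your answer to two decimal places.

A$1,732,848.28

i = 0.054/12 = 0.0045 per month; n = 16·12 = 192.
FV = PMT · [(1+i)^n − 1] / i = 5700 · 304.008470 = 1,732,848.2779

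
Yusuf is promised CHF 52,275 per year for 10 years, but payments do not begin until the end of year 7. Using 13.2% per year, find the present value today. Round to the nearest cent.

CHF 133,737.01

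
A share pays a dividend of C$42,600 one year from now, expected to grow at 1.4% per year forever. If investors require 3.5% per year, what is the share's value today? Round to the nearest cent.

PV = D₁/(r − g) = 42600/(0.035 − 0.014) = 2,028,571.4286

C$2,028,571.43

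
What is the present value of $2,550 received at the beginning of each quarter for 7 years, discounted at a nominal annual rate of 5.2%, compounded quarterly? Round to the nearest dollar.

$60,302

i = 0.052/4 = 0.013 per quarter; n = 7·4 = 28.
PV = 2550 × [1 − (1+0.013)^(−28)] / 0.013 × (1+i) = 2550 × 23.647853 = 60,302.0254
Payments are at the start of each period, so multiply by (1+i).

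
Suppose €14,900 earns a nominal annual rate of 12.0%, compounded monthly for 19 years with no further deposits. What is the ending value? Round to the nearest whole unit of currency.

Periodic rate i = 0.12/12 = 0.01; n = 19 × 12 = 228 periods.
FV = 14,900 × (1 + 0.01)^228 = 144,032.1657

€144,032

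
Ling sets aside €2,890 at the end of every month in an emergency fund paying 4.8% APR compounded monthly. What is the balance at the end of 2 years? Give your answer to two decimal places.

€72,646.15

Periodic rate i = 0.048/12 = 0.004; n = 2 × 12 = 24 periods.
FV = 2890 × [(1+0.004)^24 − 1] / 0.004 = 2890 × 25.137075 = 72,646.1470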